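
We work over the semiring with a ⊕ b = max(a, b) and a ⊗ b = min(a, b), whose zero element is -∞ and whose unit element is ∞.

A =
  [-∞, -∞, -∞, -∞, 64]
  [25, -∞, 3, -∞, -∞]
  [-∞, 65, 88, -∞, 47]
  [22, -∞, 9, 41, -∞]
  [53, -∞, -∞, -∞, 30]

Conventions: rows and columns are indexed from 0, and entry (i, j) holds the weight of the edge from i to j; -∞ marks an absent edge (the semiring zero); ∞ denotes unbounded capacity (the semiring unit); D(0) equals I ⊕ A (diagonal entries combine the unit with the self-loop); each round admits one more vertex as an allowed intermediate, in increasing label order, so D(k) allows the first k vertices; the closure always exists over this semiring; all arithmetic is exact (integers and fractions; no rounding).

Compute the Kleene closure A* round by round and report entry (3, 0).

D(0):
  [∞, -∞, -∞, -∞, 64]
  [25, ∞, 3, -∞, -∞]
  [-∞, 65, ∞, -∞, 47]
  [22, -∞, 9, ∞, -∞]
  [53, -∞, -∞, -∞, ∞]
D(1):
  [∞, -∞, -∞, -∞, 64]
  [25, ∞, 3, -∞, 25]
  [-∞, 65, ∞, -∞, 47]
  [22, -∞, 9, ∞, 22]
  [53, -∞, -∞, -∞, ∞]
D(2):
  [∞, -∞, -∞, -∞, 64]
  [25, ∞, 3, -∞, 25]
  [25, 65, ∞, -∞, 47]
  [22, -∞, 9, ∞, 22]
  [53, -∞, -∞, -∞, ∞]
D(3):
  [∞, -∞, -∞, -∞, 64]
  [25, ∞, 3, -∞, 25]
  [25, 65, ∞, -∞, 47]
  [22, 9, 9, ∞, 22]
  [53, -∞, -∞, -∞, ∞]
D(4):
  [∞, -∞, -∞, -∞, 64]
  [25, ∞, 3, -∞, 25]
  [25, 65, ∞, -∞, 47]
  [22, 9, 9, ∞, 22]
  [53, -∞, -∞, -∞, ∞]
D(5):
  [∞, -∞, -∞, -∞, 64]
  [25, ∞, 3, -∞, 25]
  [47, 65, ∞, -∞, 47]
  [22, 9, 9, ∞, 22]
  [53, -∞, -∞, -∞, ∞]
Answer: A*[3][0] = 22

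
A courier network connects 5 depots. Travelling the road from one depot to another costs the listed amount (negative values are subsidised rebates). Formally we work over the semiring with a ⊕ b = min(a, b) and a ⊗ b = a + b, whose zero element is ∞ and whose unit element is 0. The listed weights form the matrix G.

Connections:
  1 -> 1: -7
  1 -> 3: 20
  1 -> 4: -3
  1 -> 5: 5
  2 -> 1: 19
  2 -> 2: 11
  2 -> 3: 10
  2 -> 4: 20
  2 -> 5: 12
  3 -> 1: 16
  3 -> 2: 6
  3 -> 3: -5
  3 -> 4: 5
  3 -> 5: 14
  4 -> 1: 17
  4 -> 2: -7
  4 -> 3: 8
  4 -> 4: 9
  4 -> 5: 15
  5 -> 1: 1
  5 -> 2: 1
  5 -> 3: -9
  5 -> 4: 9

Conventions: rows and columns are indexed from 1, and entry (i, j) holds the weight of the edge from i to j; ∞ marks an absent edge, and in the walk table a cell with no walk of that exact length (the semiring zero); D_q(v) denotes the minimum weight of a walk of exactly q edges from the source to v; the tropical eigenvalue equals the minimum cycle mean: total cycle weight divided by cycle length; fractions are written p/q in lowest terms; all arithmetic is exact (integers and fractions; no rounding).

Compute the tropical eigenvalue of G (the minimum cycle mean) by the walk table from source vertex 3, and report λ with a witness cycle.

q=0: [∞, ∞, 0, ∞, ∞]
q=1: [16, 6, -5, 5, 14]
q=2: [9, -2, -10, 0, 9]
q=3: [2, -7, -15, -5, 4]
q=4: [-5, -12, -20, -10, -1]
q=5: [-12, -17, -25, -15, -6]
Optimal cycle mean attained by: cycle 1->1, total (-7), length 1.
Answer: λ = -7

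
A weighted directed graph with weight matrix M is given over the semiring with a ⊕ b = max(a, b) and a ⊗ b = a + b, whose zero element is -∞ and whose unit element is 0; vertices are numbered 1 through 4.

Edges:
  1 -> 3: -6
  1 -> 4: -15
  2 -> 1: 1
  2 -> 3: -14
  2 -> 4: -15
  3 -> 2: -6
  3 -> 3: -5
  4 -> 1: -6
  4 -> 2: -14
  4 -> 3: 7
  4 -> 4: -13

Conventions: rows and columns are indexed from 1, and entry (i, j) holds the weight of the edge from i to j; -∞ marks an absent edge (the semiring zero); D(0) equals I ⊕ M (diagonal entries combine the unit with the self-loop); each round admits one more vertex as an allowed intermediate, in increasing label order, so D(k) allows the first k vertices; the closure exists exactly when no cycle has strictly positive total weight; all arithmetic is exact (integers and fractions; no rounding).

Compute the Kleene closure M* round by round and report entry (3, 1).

D(0):
  [0, -∞, -6, -15]
  [1, 0, -14, -15]
  [-∞, -6, 0, -∞]
  [-6, -14, 7, 0]
D(1):
  [0, -∞, -6, -15]
  [1, 0, -5, -14]
  [-∞, -6, 0, -∞]
  [-6, -14, 7, 0]
D(2):
  [0, -∞, -6, -15]
  [1, 0, -5, -14]
  [-5, -6, 0, -20]
  [-6, -14, 7, 0]
D(3):
  [0, -12, -6, -15]
  [1, 0, -5, -14]
  [-5, -6, 0, -20]
  [2, 1, 7, 0]
D(4):
  [0, -12, -6, -15]
  [1, 0, -5, -14]
  [-5, -6, 0, -20]
  [2, 1, 7, 0]
Answer: M*[3][1] = -5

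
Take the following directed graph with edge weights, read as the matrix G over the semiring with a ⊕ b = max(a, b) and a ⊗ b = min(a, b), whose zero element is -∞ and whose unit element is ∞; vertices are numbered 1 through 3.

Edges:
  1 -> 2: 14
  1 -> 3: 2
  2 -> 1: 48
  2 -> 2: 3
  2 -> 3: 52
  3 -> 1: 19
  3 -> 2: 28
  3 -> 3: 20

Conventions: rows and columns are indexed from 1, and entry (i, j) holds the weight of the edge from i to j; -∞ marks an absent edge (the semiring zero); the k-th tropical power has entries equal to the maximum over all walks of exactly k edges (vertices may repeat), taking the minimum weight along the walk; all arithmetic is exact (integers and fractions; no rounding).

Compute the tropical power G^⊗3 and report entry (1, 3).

G^⊗2:
  [14, 3, 14]
  [19, 28, 20]
  [28, 20, 28]
G^⊗3:
  [14, 14, 14]
  [28, 20, 28]
  [20, 28, 20]
Key observation: the optimum is the walk 1->2->3->3, with weight 14 min 52 min 20 = 14.
Optimal value attained by: walk 1->2->3->3.
Answer: (G^⊗3)[1][3] = 14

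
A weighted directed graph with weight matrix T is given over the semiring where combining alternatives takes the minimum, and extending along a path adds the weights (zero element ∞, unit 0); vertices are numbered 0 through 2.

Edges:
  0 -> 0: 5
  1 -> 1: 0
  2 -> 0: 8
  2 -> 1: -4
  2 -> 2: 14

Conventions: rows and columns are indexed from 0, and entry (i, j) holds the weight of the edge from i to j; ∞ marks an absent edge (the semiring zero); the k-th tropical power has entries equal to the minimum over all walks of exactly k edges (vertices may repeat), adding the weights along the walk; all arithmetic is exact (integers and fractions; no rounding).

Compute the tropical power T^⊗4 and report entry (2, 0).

T^⊗2:
  [10, ∞, ∞]
  [∞, 0, ∞]
  [13, -4, 28]
T^⊗3:
  [15, ∞, ∞]
  [∞, 0, ∞]
  [18, -4, 42]
T^⊗4:
  [20, ∞, ∞]
  [∞, 0, ∞]
  [23, -4, 56]
Key observation: the optimum is the walk 2->0->0->0->0, with weight 8 + 5 + 5 + 5 = 23.
Optimal value attained by: walk 2->0->0->0->0.
Answer: (T^⊗4)[2][0] = 23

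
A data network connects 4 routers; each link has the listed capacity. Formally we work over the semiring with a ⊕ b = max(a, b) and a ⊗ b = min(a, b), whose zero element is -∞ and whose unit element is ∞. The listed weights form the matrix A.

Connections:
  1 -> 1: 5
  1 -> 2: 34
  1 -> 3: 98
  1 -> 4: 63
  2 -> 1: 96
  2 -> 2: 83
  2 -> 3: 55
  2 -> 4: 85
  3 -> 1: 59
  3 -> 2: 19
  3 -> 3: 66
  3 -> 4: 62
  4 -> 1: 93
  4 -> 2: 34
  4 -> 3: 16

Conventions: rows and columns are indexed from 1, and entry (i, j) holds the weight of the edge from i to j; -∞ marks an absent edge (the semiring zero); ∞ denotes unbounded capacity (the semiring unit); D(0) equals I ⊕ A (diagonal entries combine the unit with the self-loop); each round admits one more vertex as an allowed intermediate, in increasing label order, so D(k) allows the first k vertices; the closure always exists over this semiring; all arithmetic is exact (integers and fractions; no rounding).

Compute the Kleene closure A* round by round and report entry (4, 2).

D(0):
  [∞, 34, 98, 63]
  [96, ∞, 55, 85]
  [59, 19, ∞, 62]
  [93, 34, 16, ∞]
D(1):
  [∞, 34, 98, 63]
  [96, ∞, 96, 85]
  [59, 34, ∞, 62]
  [93, 34, 93, ∞]
D(2):
  [∞, 34, 98, 63]
  [96, ∞, 96, 85]
  [59, 34, ∞, 62]
  [93, 34, 93, ∞]
D(3):
  [∞, 34, 98, 63]
  [96, ∞, 96, 85]
  [59, 34, ∞, 62]
  [93, 34, 93, ∞]
D(4):
  [∞, 34, 98, 63]
  [96, ∞, 96, 85]
  [62, 34, ∞, 62]
  [93, 34, 93, ∞]
Answer: A*[4][2] = 34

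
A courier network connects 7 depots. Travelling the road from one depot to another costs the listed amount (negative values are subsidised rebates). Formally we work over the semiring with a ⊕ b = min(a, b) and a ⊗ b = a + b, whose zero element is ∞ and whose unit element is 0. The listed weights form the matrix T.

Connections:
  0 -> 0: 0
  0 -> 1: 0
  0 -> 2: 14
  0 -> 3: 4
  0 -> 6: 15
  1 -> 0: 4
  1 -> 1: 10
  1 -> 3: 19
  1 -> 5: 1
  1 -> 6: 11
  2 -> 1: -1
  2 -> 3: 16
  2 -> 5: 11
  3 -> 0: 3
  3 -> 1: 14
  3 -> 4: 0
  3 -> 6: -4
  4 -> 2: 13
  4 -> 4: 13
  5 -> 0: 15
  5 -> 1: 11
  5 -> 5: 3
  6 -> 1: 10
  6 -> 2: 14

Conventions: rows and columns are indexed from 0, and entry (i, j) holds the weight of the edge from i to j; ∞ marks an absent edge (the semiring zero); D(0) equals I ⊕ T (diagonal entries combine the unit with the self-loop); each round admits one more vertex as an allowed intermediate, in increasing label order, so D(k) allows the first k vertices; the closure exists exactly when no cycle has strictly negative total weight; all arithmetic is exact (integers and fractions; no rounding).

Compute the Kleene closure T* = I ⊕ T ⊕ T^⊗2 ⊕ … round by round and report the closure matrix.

D(0):
  [0, 0, 14, 4, ∞, ∞, 15]
  [4, 0, ∞, 19, ∞, 1, 11]
  [∞, -1, 0, 16, ∞, 11, ∞]
  [3, 14, ∞, 0, 0, ∞, -4]
  [∞, ∞, 13, ∞, 0, ∞, ∞]
  [15, 11, ∞, ∞, ∞, 0, ∞]
  [∞, 10, 14, ∞, ∞, ∞, 0]
D(1):
  [0, 0, 14, 4, ∞, ∞, 15]
  [4, 0, 18, 8, ∞, 1, 11]
  [∞, -1, 0, 16, ∞, 11, ∞]
  [3, 3, 17, 0, 0, ∞, -4]
  [∞, ∞, 13, ∞, 0, ∞, ∞]
  [15, 11, 29, 19, ∞, 0, 30]
  [∞, 10, 14, ∞, ∞, ∞, 0]
D(2):
  [0, 0, 14, 4, ∞, 1, 11]
  [4, 0, 18, 8, ∞, 1, 11]
  [3, -1, 0, 7, ∞, 0, 10]
  [3, 3, 17, 0, 0, 4, -4]
  [∞, ∞, 13, ∞, 0, ∞, ∞]
  [15, 11, 29, 19, ∞, 0, 22]
  [14, 10, 14, 18, ∞, 11, 0]
D(3):
  [0, 0, 14, 4, ∞, 1, 11]
  [4, 0, 18, 8, ∞, 1, 11]
  [3, -1, 0, 7, ∞, 0, 10]
  [3, 3, 17, 0, 0, 4, -4]
  [16, 12, 13, 20, 0, 13, 23]
  [15, 11, 29, 19, ∞, 0, 22]
  [14, 10, 14, 18, ∞, 11, 0]
D(4):
  [0, 0, 14, 4, 4, 1, 0]
  [4, 0, 18, 8, 8, 1, 4]
  [3, -1, 0, 7, 7, 0, 3]
  [3, 3, 17, 0, 0, 4, -4]
  [16, 12, 13, 20, 0, 13, 16]
  [15, 11, 29, 19, 19, 0, 15]
  [14, 10, 14, 18, 18, 11, 0]
D(5):
  [0, 0, 14, 4, 4, 1, 0]
  [4, 0, 18, 8, 8, 1, 4]
  [3, -1, 0, 7, 7, 0, 3]
  [3, 3, 13, 0, 0, 4, -4]
  [16, 12, 13, 20, 0, 13, 16]
  [15, 11, 29, 19, 19, 0, 15]
  [14, 10, 14, 18, 18, 11, 0]
D(6):
  [0, 0, 14, 4, 4, 1, 0]
  [4, 0, 18, 8, 8, 1, 4]
  [3, -1, 0, 7, 7, 0, 3]
  [3, 3, 13, 0, 0, 4, -4]
  [16, 12, 13, 20, 0, 13, 16]
  [15, 11, 29, 19, 19, 0, 15]
  [14, 10, 14, 18, 18, 11, 0]
D(7):
  [0, 0, 14, 4, 4, 1, 0]
  [4, 0, 18, 8, 8, 1, 4]
  [3, -1, 0, 7, 7, 0, 3]
  [3, 3, 10, 0, 0, 4, -4]
  [16, 12, 13, 20, 0, 13, 16]
  [15, 11, 29, 19, 19, 0, 15]
  [14, 10, 14, 18, 18, 11, 0]
Answer: T* = [[0, 0, 14, 4, 4, 1, 0], [4, 0, 18, 8, 8, 1, 4], [3, -1, 0, 7, 7, 0, 3], [3, 3, 10, 0, 0, 4, -4], [16, 12, 13, 20, 0, 13, 16], [15, 11, 29, 19, 19, 0, 15], [14, 10, 14, 18, 18, 11, 0]]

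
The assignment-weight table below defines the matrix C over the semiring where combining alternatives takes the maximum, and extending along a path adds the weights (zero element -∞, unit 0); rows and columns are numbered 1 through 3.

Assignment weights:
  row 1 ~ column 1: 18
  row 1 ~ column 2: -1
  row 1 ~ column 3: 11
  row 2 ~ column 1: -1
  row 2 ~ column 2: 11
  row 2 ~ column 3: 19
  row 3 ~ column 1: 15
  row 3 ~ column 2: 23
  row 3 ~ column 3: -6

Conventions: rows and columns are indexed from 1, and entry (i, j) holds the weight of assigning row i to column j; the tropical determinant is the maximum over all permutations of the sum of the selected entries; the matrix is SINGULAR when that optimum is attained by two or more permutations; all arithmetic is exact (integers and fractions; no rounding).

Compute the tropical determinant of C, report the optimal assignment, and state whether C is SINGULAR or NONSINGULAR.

σ = (1, 2, 3): 18 + 11 + (-6) = 23
σ = (1, 3, 2): 18 + 19 + 23 = 60
σ = (2, 1, 3): (-1) + (-1) + (-6) = -8
σ = (2, 3, 1): (-1) + 19 + 15 = 33
σ = (3, 1, 2): 11 + (-1) + 23 = 33
σ = (3, 2, 1): 11 + 11 + 15 = 37
Optimal value attained by: σ = (1, 3, 2).
Answer: det⊕(C) = 60; verdict: NONSINGULAR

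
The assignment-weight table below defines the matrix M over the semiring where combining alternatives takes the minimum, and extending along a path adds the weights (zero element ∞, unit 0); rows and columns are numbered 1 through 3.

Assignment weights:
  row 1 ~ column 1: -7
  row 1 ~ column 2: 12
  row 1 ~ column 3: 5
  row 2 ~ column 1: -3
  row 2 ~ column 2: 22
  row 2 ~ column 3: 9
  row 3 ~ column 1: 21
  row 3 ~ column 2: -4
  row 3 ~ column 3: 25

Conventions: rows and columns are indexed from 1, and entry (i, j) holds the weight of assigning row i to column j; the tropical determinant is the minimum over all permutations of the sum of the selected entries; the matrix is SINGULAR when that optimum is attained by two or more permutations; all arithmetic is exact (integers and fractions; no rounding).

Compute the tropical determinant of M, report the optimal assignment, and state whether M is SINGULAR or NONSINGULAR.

σ = (1, 2, 3): (-7) + 22 + 25 = 40
σ = (1, 3, 2): (-7) + 9 + (-4) = -2
σ = (2, 1, 3): 12 + (-3) + 25 = 34
σ = (2, 3, 1): 12 + 9 + 21 = 42
σ = (3, 1, 2): 5 + (-3) + (-4) = -2
σ = (3, 2, 1): 5 + 22 + 21 = 48
Optimal value attained by: σ = (1, 3, 2).
Answer: det⊕(M) = -2; verdict: SINGULAR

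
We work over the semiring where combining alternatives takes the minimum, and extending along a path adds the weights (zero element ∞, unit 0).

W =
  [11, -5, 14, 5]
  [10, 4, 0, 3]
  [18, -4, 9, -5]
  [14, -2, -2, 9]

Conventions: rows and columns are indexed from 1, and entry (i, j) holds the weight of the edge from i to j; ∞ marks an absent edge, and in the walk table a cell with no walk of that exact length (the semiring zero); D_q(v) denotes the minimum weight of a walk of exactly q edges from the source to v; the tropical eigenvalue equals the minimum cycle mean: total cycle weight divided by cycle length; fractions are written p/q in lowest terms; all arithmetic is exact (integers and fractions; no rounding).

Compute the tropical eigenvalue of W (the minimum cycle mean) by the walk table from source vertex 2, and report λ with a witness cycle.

q=0: [∞, 0, ∞, ∞]
q=1: [10, 4, 0, 3]
q=2: [14, -4, 1, -5]
q=3: [6, -7, -7, -4]
q=4: [3, -11, -7, -12]
Optimal cycle mean attained by: cycle 3->4->3, total (-5) + (-2), length 2.
Answer: λ = -7/2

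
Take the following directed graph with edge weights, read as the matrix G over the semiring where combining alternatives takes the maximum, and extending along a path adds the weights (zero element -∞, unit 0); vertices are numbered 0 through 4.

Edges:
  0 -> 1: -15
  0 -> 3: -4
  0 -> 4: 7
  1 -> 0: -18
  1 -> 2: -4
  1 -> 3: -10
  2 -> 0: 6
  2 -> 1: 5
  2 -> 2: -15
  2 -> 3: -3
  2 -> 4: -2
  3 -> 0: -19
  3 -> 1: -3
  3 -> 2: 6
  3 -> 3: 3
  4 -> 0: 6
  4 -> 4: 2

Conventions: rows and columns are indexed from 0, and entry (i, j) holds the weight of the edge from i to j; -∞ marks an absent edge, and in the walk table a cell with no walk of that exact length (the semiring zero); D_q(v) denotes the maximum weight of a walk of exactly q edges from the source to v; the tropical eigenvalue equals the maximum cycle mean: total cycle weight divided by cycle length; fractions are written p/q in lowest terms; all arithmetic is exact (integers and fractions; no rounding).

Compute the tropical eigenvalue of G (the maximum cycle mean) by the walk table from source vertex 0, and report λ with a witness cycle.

q=0: [0, -∞, -∞, -∞, -∞]
q=1: [-∞, -15, -∞, -4, 7]
q=2: [13, -7, 2, -1, 9]
q=3: [15, 7, 5, 9, 20]
q=4: [26, 10, 15, 12, 22]
q=5: [28, 20, 18, 22, 33]
Optimal cycle mean attained by: cycle 0->4->0, total 7 + 6, length 2.
Answer: λ = 13/2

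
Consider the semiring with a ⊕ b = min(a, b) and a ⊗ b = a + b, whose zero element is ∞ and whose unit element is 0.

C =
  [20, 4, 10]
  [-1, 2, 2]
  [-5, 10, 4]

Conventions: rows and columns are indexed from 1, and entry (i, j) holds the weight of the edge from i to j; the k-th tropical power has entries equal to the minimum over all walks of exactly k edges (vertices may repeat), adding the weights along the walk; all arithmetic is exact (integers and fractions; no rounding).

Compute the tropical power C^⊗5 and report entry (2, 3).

C^⊗2:
  [3, 6, 6]
  [-3, 3, 4]
  [-1, -1, 5]
C^⊗3:
  [1, 7, 8]
  [-1, 1, 5]
  [-2, 1, 1]
C^⊗4:
  [3, 5, 9]
  [0, 3, 3]
  [-4, 2, 3]
C^⊗5:
  [4, 7, 7]
  [-2, 4, 5]
  [-2, 0, 4]
Key observation: the optimum is the walk 2->2->3->1->2->3, with weight 2 + 2 + (-5) + 4 + 2 = 5.
Optimal value attained by: walk 2->2->3->1->2->3.
Answer: (C^⊗5)[2][3] = 5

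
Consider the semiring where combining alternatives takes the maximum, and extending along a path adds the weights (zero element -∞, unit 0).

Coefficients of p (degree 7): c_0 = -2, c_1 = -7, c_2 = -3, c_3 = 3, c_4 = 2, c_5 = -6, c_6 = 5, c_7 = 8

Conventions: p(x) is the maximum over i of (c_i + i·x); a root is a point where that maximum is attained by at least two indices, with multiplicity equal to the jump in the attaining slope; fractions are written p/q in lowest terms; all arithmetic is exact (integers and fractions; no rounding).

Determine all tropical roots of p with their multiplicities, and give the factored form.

hull edge (i=0, c=-2) to (i=3, c=3): slope 5/3, span 3
hull edge (i=3, c=3) to (i=7, c=8): slope 5/4, span 4
Factored form: p(x) = 8 ⊗ (x ⊕ (-5/3)) ⊗ (x ⊕ (-5/3)) ⊗ (x ⊕ (-5/3)) ⊗ (x ⊕ (-5/4)) ⊗ (x ⊕ (-5/4)) ⊗ (x ⊕ (-5/4)) ⊗ (x ⊕ (-5/4))
Answer: roots = -5/3 (mult 3), -5/4 (mult 4)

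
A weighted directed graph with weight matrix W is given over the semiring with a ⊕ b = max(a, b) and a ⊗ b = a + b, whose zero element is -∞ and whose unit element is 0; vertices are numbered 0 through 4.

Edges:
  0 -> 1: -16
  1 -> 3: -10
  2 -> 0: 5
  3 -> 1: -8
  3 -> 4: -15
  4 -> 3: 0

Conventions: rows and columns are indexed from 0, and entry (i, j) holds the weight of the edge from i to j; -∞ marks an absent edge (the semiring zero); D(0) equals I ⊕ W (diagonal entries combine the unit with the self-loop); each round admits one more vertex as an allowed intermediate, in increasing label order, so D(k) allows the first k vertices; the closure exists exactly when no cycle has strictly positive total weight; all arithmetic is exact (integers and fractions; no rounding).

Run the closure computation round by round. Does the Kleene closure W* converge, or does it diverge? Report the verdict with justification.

D(0):
  [0, -16, -∞, -∞, -∞]
  [-∞, 0, -∞, -10, -∞]
  [5, -∞, 0, -∞, -∞]
  [-∞, -8, -∞, 0, -15]
  [-∞, -∞, -∞, 0, 0]
D(1):
  [0, -16, -∞, -∞, -∞]
  [-∞, 0, -∞, -10, -∞]
  [5, -11, 0, -∞, -∞]
  [-∞, -8, -∞, 0, -15]
  [-∞, -∞, -∞, 0, 0]
D(2):
  [0, -16, -∞, -26, -∞]
  [-∞, 0, -∞, -10, -∞]
  [5, -11, 0, -21, -∞]
  [-∞, -8, -∞, 0, -15]
  [-∞, -∞, -∞, 0, 0]
D(3):
  [0, -16, -∞, -26, -∞]
  [-∞, 0, -∞, -10, -∞]
  [5, -11, 0, -21, -∞]
  [-∞, -8, -∞, 0, -15]
  [-∞, -∞, -∞, 0, 0]
D(4):
  [0, -16, -∞, -26, -41]
  [-∞, 0, -∞, -10, -25]
  [5, -11, 0, -21, -36]
  [-∞, -8, -∞, 0, -15]
  [-∞, -8, -∞, 0, 0]
D(5):
  [0, -16, -∞, -26, -41]
  [-∞, 0, -∞, -10, -25]
  [5, -11, 0, -21, -36]
  [-∞, -8, -∞, 0, -15]
  [-∞, -8, -∞, 0, 0]
Key observation: every diagonal entry stays at the unit through all rounds, so no improving cycle exists.
Answer: CONVERGES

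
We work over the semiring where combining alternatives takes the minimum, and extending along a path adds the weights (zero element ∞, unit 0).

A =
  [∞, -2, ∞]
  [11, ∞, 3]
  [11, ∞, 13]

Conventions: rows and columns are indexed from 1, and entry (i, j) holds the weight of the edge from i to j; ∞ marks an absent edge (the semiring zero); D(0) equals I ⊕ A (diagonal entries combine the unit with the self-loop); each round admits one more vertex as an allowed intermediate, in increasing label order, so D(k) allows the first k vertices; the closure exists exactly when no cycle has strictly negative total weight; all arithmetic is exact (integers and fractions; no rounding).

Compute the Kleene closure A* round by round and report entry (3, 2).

D(0):
  [0, -2, ∞]
  [11, 0, 3]
  [11, ∞, 0]
D(1):
  [0, -2, ∞]
  [11, 0, 3]
  [11, 9, 0]
D(2):
  [0, -2, 1]
  [11, 0, 3]
  [11, 9, 0]
D(3):
  [0, -2, 1]
  [11, 0, 3]
  [11, 9, 0]
Answer: A*[3][2] = 9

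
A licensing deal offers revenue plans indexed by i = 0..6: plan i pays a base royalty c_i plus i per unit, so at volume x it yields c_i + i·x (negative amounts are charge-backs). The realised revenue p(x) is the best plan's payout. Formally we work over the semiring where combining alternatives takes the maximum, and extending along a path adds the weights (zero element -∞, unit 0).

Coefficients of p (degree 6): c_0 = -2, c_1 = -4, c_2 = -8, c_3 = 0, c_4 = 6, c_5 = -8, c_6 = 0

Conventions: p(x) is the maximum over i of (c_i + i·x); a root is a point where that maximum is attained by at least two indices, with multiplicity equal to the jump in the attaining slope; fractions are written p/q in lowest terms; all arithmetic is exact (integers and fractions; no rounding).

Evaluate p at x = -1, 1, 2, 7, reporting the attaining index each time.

p(-1) = max(-2+0·(-1)=-2, -4+1·(-1)=-5, -8+2·(-1)=-10, 0+3·(-1)=-3, 6+4·(-1)=2, -8+5·(-1)=-13, 0+6·(-1)=-6) = 2 (attained by i=4)
p(1) = max(-2+0·1=-2, -4+1·1=-3, -8+2·1=-6, 0+3·1=3, 6+4·1=10, -8+5·1=-3, 0+6·1=6) = 10 (attained by i=4)
p(2) = max(-2+0·2=-2, -4+1·2=-2, -8+2·2=-4, 0+3·2=6, 6+4·2=14, -8+5·2=2, 0+6·2=12) = 14 (attained by i=4)
p(7) = max(-2+0·7=-2, -4+1·7=3, -8+2·7=6, 0+3·7=21, 6+4·7=34, -8+5·7=27, 0+6·7=42) = 42 (attained by i=6)
Answer: p(-1) = 2; p(1) = 10; p(2) = 14; p(7) = 42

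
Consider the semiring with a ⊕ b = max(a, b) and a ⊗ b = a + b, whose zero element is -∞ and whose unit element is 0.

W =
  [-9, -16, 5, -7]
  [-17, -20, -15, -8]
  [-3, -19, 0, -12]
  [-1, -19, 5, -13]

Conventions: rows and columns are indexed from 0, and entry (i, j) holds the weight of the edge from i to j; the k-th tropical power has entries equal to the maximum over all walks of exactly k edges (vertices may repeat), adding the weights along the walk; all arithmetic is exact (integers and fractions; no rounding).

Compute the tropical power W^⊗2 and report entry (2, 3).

W^⊗2:
  [2, -14, 5, -7]
  [-9, -27, -3, -21]
  [-3, -19, 2, -10]
  [2, -14, 5, -7]
Key observation: the optimum is the walk 2->0->3, with weight (-3) + (-7) = -10.
Optimal value attained by: walk 2->0->3.
Answer: (W^⊗2)[2][3] = -10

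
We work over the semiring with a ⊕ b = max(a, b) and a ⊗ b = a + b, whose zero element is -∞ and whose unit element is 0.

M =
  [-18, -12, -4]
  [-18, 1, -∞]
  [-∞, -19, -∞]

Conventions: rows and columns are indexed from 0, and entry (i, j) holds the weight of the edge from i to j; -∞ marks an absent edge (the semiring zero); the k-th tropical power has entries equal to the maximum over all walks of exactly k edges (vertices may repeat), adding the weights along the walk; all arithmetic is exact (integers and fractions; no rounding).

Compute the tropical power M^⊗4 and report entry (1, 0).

M^⊗2:
  [-30, -11, -22]
  [-17, 2, -22]
  [-37, -18, -∞]
M^⊗3:
  [-29, -10, -34]
  [-16, 3, -21]
  [-36, -17, -41]
M^⊗4:
  [-28, -9, -33]
  [-15, 4, -20]
  [-35, -16, -40]
Key observation: the optimum is the walk 1->1->1->1->0, with weight 1 + 1 + 1 + (-18) = -15.
Optimal value attained by: walk 1->1->1->1->0.
Answer: (M^⊗4)[1][0] = -15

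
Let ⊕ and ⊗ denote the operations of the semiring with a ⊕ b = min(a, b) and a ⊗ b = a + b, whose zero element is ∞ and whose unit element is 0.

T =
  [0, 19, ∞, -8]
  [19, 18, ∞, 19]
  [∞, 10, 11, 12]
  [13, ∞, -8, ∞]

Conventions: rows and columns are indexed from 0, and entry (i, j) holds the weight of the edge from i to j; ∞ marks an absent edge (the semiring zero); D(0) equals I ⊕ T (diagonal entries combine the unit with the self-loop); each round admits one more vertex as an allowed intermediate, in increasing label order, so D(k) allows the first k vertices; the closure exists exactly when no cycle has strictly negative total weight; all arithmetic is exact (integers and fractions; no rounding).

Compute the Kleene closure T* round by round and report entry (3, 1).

D(0):
  [0, 19, ∞, -8]
  [19, 0, ∞, 19]
  [∞, 10, 0, 12]
  [13, ∞, -8, 0]
D(1):
  [0, 19, ∞, -8]
  [19, 0, ∞, 11]
  [∞, 10, 0, 12]
  [13, 32, -8, 0]
D(2):
  [0, 19, ∞, -8]
  [19, 0, ∞, 11]
  [29, 10, 0, 12]
  [13, 32, -8, 0]
D(3):
  [0, 19, ∞, -8]
  [19, 0, ∞, 11]
  [29, 10, 0, 12]
  [13, 2, -8, 0]
D(4):
  [0, -6, -16, -8]
  [19, 0, 3, 11]
  [25, 10, 0, 12]
  [13, 2, -8, 0]
Answer: T*[3][1] = 2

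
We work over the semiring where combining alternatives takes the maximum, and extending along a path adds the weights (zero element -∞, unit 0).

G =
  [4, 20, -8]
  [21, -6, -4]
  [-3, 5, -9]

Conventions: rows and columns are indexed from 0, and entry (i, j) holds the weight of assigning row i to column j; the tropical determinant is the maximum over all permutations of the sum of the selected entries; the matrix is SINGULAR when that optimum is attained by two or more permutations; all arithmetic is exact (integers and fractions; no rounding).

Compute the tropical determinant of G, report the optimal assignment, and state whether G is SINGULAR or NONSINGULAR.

σ = (0, 1, 2): 4 + (-6) + (-9) = -11
σ = (0, 2, 1): 4 + (-4) + 5 = 5
σ = (1, 0, 2): 20 + 21 + (-9) = 32
σ = (1, 2, 0): 20 + (-4) + (-3) = 13
σ = (2, 0, 1): (-8) + 21 + 5 = 18
σ = (2, 1, 0): (-8) + (-6) + (-3) = -17
Optimal value attained by: σ = (1, 0, 2).
Answer: det⊕(G) = 32; verdict: NONSINGULAR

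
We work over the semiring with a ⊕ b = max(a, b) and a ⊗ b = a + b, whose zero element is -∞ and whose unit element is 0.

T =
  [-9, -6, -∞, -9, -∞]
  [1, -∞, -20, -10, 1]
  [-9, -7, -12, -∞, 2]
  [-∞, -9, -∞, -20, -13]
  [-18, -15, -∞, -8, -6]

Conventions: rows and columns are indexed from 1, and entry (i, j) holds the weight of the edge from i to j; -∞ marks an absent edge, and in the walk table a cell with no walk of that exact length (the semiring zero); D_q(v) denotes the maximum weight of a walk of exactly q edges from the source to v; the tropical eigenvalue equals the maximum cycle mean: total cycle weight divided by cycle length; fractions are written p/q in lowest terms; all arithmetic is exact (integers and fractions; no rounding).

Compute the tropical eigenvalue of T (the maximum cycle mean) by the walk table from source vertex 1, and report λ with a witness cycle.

q=0: [0, -∞, -∞, -∞, -∞]
q=1: [-9, -6, -∞, -9, -∞]
q=2: [-5, -15, -26, -16, -5]
q=3: [-14, -11, -35, -13, -11]
q=4: [-10, -20, -31, -19, -10]
q=5: [-19, -16, -40, -18, -16]
Optimal cycle mean attained by: cycle 1->2->1, total (-6) + 1, length 2.
Answer: λ = -5/2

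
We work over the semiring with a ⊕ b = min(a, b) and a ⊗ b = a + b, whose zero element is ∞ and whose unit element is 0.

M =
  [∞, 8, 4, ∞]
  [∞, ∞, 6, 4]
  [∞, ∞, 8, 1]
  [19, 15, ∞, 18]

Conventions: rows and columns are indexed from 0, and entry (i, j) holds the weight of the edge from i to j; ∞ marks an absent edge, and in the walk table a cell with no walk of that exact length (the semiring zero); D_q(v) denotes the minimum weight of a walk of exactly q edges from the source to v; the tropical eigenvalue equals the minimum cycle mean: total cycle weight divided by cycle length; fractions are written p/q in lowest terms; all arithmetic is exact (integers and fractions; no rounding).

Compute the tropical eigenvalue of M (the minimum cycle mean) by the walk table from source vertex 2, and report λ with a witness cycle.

q=0: [∞, ∞, 0, ∞]
q=1: [∞, ∞, 8, 1]
q=2: [20, 16, 16, 9]
q=3: [28, 24, 22, 17]
q=4: [36, 32, 30, 23]
Optimal cycle mean attained by: cycle 1->2->3->1, total 6 + 1 + 15, length 3.
Answer: λ = 22/3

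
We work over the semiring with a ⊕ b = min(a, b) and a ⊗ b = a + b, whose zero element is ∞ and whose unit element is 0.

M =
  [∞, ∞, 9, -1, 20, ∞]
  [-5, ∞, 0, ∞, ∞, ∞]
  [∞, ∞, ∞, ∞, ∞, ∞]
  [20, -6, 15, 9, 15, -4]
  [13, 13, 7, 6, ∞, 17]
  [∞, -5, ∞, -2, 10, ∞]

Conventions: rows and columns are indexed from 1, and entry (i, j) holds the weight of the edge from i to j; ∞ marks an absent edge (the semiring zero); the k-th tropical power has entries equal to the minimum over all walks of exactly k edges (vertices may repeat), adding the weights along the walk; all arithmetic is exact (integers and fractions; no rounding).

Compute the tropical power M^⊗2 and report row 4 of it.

M^⊗2:
  [19, -7, 14, 8, 14, -5]
  [∞, ∞, 4, -6, 15, ∞]
  [∞, ∞, ∞, ∞, ∞, ∞]
  [-11, -9, -6, -6, 6, 5]
  [8, 0, 13, 12, 21, 2]
  [-10, -8, -5, 7, 13, -6]
Answer: row 4 of M^⊗2 = [-11, -9, -6, -6, 6, 5]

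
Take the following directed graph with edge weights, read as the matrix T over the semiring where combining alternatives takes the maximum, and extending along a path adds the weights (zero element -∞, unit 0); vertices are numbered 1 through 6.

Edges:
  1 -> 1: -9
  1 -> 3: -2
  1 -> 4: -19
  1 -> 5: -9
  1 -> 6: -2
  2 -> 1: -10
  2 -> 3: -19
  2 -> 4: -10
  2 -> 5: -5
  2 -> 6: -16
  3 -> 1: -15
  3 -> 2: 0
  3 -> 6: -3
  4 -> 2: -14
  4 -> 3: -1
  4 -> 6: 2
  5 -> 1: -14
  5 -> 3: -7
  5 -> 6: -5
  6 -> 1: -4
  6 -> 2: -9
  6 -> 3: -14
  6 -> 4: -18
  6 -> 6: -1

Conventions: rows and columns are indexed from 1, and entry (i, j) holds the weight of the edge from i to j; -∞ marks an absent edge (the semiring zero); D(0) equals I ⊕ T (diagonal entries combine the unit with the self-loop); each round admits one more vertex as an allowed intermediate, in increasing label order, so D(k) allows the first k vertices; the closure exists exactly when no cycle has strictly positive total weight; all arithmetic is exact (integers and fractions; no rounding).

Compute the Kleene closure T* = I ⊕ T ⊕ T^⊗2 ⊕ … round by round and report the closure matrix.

D(0):
  [0, -∞, -2, -19, -9, -2]
  [-10, 0, -19, -10, -5, -16]
  [-15, 0, 0, -∞, -∞, -3]
  [-∞, -14, -1, 0, -∞, 2]
  [-14, -∞, -7, -∞, 0, -5]
  [-4, -9, -14, -18, -∞, 0]
D(1):
  [0, -∞, -2, -19, -9, -2]
  [-10, 0, -12, -10, -5, -12]
  [-15, 0, 0, -34, -24, -3]
  [-∞, -14, -1, 0, -∞, 2]
  [-14, -∞, -7, -33, 0, -5]
  [-4, -9, -6, -18, -13, 0]
D(2):
  [0, -∞, -2, -19, -9, -2]
  [-10, 0, -12, -10, -5, -12]
  [-10, 0, 0, -10, -5, -3]
  [-24, -14, -1, 0, -19, 2]
  [-14, -∞, -7, -33, 0, -5]
  [-4, -9, -6, -18, -13, 0]
D(3):
  [0, -2, -2, -12, -7, -2]
  [-10, 0, -12, -10, -5, -12]
  [-10, 0, 0, -10, -5, -3]
  [-11, -1, -1, 0, -6, 2]
  [-14, -7, -7, -17, 0, -5]
  [-4, -6, -6, -16, -11, 0]
D(4):
  [0, -2, -2, -12, -7, -2]
  [-10, 0, -11, -10, -5, -8]
  [-10, 0, 0, -10, -5, -3]
  [-11, -1, -1, 0, -6, 2]
  [-14, -7, -7, -17, 0, -5]
  [-4, -6, -6, -16, -11, 0]
D(5):
  [0, -2, -2, -12, -7, -2]
  [-10, 0, -11, -10, -5, -8]
  [-10, 0, 0, -10, -5, -3]
  [-11, -1, -1, 0, -6, 2]
  [-14, -7, -7, -17, 0, -5]
  [-4, -6, -6, -16, -11, 0]
D(6):
  [0, -2, -2, -12, -7, -2]
  [-10, 0, -11, -10, -5, -8]
  [-7, 0, 0, -10, -5, -3]
  [-2, -1, -1, 0, -6, 2]
  [-9, -7, -7, -17, 0, -5]
  [-4, -6, -6, -16, -11, 0]
Answer: T* = [[0, -2, -2, -12, -7, -2], [-10, 0, -11, -10, -5, -8], [-7, 0, 0, -10, -5, -3], [-2, -1, -1, 0, -6, 2], [-9, -7, -7, -17, 0, -5], [-4, -6, -6, -16, -11, 0]]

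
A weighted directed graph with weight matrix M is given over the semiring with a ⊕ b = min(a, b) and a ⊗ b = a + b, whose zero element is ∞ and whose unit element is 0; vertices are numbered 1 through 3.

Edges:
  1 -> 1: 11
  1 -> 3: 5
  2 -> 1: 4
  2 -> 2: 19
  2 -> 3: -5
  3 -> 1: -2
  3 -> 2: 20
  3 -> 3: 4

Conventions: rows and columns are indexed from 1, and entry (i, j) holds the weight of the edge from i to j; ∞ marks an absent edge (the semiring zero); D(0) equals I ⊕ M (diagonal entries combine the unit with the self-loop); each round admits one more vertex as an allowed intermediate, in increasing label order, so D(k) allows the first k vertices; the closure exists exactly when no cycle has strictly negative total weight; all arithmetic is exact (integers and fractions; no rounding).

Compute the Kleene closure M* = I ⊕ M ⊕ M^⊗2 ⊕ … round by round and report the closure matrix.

D(0):
  [0, ∞, 5]
  [4, 0, -5]
  [-2, 20, 0]
D(1):
  [0, ∞, 5]
  [4, 0, -5]
  [-2, 20, 0]
D(2):
  [0, ∞, 5]
  [4, 0, -5]
  [-2, 20, 0]
D(3):
  [0, 25, 5]
  [-7, 0, -5]
  [-2, 20, 0]
Answer: M* = [[0, 25, 5], [-7, 0, -5], [-2, 20, 0]]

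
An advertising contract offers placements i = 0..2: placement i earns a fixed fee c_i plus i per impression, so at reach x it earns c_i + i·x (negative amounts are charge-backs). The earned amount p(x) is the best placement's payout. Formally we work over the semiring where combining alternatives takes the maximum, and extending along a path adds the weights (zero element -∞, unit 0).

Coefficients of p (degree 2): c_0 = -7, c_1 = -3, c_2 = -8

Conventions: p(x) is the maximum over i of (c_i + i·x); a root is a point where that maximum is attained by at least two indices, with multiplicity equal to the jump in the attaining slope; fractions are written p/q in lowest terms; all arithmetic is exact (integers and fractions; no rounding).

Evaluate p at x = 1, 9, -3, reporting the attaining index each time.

p(1) = max(-7+0·1=-7, -3+1·1=-2, -8+2·1=-6) = -2 (attained by i=1)
p(9) = max(-7+0·9=-7, -3+1·9=6, -8+2·9=10) = 10 (attained by i=2)
p(-3) = max(-7+0·(-3)=-7, -3+1·(-3)=-6, -8+2·(-3)=-14) = -6 (attained by i=1)
Answer: p(1) = -2; p(9) = 10; p(-3) = -6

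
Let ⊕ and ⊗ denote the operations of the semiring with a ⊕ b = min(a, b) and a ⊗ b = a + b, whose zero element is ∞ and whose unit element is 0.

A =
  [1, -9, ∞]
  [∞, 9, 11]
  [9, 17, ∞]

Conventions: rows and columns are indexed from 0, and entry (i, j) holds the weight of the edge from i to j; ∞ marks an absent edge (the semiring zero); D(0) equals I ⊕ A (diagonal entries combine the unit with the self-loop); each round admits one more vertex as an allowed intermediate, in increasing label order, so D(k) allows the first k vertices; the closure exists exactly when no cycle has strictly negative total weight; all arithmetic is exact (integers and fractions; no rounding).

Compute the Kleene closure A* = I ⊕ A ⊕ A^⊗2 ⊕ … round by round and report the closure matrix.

D(0):
  [0, -9, ∞]
  [∞, 0, 11]
  [9, 17, 0]
D(1):
  [0, -9, ∞]
  [∞, 0, 11]
  [9, 0, 0]
D(2):
  [0, -9, 2]
  [∞, 0, 11]
  [9, 0, 0]
D(3):
  [0, -9, 2]
  [20, 0, 11]
  [9, 0, 0]
Answer: A* = [[0, -9, 2], [20, 0, 11], [9, 0, 0]]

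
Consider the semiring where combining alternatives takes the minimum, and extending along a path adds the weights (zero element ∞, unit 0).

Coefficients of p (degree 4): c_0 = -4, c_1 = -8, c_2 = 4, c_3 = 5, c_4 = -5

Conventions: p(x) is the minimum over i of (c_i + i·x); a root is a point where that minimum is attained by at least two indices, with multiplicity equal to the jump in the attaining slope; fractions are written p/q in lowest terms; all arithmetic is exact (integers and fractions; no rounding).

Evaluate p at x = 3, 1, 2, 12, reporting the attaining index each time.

p(3) = min(-4+0·3=-4, -8+1·3=-5, 4+2·3=10, 5+3·3=14, -5+4·3=7) = -5 (attained by i=1)
p(1) = min(-4+0·1=-4, -8+1·1=-7, 4+2·1=6, 5+3·1=8, -5+4·1=-1) = -7 (attained by i=1)
p(2) = min(-4+0·2=-4, -8+1·2=-6, 4+2·2=8, 5+3·2=11, -5+4·2=3) = -6 (attained by i=1)
p(12) = min(-4+0·12=-4, -8+1·12=4, 4+2·12=28, 5+3·12=41, -5+4·12=43) = -4 (attained by i=0)
Answer: p(3) = -5; p(1) = -7; p(2) = -6; p(12) = -4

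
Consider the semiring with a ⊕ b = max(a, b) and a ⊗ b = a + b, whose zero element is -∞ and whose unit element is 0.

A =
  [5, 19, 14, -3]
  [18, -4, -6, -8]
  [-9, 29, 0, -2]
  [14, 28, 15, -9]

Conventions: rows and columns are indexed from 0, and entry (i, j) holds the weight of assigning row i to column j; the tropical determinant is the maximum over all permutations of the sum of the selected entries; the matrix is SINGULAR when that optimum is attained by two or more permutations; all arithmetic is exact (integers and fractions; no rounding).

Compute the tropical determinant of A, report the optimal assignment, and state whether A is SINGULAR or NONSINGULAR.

σ = (0, 1, 2, 3): 5 + (-4) + 0 + (-9) = -8
σ = (0, 1, 3, 2): 5 + (-4) + (-2) + 15 = 14
σ = (0, 2, 1, 3): 5 + (-6) + 29 + (-9) = 19
σ = (0, 2, 3, 1): 5 + (-6) + (-2) + 28 = 25
σ = (0, 3, 1, 2): 5 + (-8) + 29 + 15 = 41
σ = (0, 3, 2, 1): 5 + (-8) + 0 + 28 = 25
σ = (1, 0, 2, 3): 19 + 18 + 0 + (-9) = 28
σ = (1, 0, 3, 2): 19 + 18 + (-2) + 15 = 50
σ = (1, 2, 0, 3): 19 + (-6) + (-9) + (-9) = -5
σ = (1, 2, 3, 0): 19 + (-6) + (-2) + 14 = 25
σ = (1, 3, 0, 2): 19 + (-8) + (-9) + 15 = 17
σ = (1, 3, 2, 0): 19 + (-8) + 0 + 14 = 25
σ = (2, 0, 1, 3): 14 + 18 + 29 + (-9) = 52
σ = (2, 0, 3, 1): 14 + 18 + (-2) + 28 = 58
σ = (2, 1, 0, 3): 14 + (-4) + (-9) + (-9) = -8
σ = (2, 1, 3, 0): 14 + (-4) + (-2) + 14 = 22
σ = (2, 3, 0, 1): 14 + (-8) + (-9) + 28 = 25
σ = (2, 3, 1, 0): 14 + (-8) + 29 + 14 = 49
σ = (3, 0, 1, 2): (-3) + 18 + 29 + 15 = 59
σ = (3, 0, 2, 1): (-3) + 18 + 0 + 28 = 43
σ = (3, 1, 0, 2): (-3) + (-4) + (-9) + 15 = -1
σ = (3, 1, 2, 0): (-3) + (-4) + 0 + 14 = 7
σ = (3, 2, 0, 1): (-3) + (-6) + (-9) + 28 = 10
σ = (3, 2, 1, 0): (-3) + (-6) + 29 + 14 = 34
Optimal value attained by: σ = (3, 0, 1, 2).
Answer: det⊕(A) = 59; verdict: NONSINGULAR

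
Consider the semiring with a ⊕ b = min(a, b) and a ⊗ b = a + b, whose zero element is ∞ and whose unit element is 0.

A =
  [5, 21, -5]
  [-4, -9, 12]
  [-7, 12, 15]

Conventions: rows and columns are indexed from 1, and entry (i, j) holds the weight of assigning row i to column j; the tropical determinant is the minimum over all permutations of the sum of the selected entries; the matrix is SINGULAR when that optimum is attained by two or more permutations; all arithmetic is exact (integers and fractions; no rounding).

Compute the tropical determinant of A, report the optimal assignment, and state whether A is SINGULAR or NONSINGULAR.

σ = (1, 2, 3): 5 + (-9) + 15 = 11
σ = (1, 3, 2): 5 + 12 + 12 = 29
σ = (2, 1, 3): 21 + (-4) + 15 = 32
σ = (2, 3, 1): 21 + 12 + (-7) = 26
σ = (3, 1, 2): (-5) + (-4) + 12 = 3
σ = (3, 2, 1): (-5) + (-9) + (-7) = -21
Optimal value attained by: σ = (3, 2, 1).
Answer: det⊕(A) = -21; verdict: NONSINGULAR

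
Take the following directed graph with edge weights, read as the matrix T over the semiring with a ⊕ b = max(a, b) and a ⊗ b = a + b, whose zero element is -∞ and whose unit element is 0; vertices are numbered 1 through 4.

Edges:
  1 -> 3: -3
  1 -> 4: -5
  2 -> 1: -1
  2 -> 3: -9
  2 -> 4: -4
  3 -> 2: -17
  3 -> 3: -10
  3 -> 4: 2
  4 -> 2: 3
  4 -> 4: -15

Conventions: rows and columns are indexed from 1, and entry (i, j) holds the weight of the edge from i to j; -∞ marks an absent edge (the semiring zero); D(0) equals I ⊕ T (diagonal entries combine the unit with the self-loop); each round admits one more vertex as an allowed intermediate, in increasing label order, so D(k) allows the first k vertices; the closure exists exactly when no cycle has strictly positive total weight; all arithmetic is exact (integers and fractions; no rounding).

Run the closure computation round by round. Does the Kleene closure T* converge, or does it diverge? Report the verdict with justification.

D(0):
  [0, -∞, -3, -5]
  [-1, 0, -9, -4]
  [-∞, -17, 0, 2]
  [-∞, 3, -∞, 0]
D(1):
  [0, -∞, -3, -5]
  [-1, 0, -4, -4]
  [-∞, -17, 0, 2]
  [-∞, 3, -∞, 0]
D(2):
  [0, -∞, -3, -5]
  [-1, 0, -4, -4]
  [-18, -17, 0, 2]
  [2, 3, -1, 0]
Detection: at round 3, diagonal entry (4, 4) turns strictly positive.
Key observation: the cycle 4->2->1->3->4 has total weight 3 + (-1) + (-3) + 2, which is strictly positive.
Answer: DIVERGES — positive cycle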